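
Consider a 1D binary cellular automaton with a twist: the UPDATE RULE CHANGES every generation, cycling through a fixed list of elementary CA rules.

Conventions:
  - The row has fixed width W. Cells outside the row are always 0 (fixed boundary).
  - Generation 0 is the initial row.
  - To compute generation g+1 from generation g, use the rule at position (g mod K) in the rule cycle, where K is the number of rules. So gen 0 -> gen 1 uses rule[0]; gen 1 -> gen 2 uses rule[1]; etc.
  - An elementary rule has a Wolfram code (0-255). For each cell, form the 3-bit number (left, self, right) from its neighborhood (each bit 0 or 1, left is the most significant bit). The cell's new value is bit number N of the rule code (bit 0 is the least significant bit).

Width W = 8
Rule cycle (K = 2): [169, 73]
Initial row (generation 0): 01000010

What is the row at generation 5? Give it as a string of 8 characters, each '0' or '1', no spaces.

Answer: 10101100

Derivation:
Gen 0: 01000010
Gen 1 (rule 169): 00011000
Gen 2 (rule 73): 11011011
Gen 3 (rule 169): 10110110
Gen 4 (rule 73): 00110110
Gen 5 (rule 169): 10101100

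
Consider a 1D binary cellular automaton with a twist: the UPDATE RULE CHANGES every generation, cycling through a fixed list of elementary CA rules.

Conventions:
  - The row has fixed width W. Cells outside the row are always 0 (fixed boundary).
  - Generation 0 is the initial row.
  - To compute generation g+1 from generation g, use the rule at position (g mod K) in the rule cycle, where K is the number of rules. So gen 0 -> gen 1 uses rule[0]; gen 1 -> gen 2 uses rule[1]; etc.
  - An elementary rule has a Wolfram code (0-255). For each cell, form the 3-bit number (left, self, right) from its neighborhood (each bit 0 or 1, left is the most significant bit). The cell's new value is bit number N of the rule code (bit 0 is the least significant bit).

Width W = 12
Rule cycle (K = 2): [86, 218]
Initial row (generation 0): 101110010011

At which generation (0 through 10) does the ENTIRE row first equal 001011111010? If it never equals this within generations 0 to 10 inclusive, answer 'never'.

Answer: never

Derivation:
Gen 0: 101110010011
Gen 1 (rule 86): 100011111101
Gen 2 (rule 218): 010111111100
Gen 3 (rule 86): 110000000110
Gen 4 (rule 218): 111000001111
Gen 5 (rule 86): 001100010001
Gen 6 (rule 218): 011110101010
Gen 7 (rule 86): 100010101011
Gen 8 (rule 218): 010100000011
Gen 9 (rule 86): 110110000101
Gen 10 (rule 218): 110111001000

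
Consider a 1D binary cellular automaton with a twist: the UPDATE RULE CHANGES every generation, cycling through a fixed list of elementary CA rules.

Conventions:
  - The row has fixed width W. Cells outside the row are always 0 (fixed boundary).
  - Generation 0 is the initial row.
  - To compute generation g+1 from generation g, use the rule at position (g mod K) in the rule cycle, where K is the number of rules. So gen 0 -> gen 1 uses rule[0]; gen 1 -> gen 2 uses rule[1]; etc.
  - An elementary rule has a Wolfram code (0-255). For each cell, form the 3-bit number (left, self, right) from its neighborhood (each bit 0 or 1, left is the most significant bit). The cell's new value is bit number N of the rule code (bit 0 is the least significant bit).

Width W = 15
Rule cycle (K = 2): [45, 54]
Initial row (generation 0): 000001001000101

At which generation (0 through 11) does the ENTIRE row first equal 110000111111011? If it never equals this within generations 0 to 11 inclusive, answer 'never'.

Gen 0: 000001001000101
Gen 1 (rule 45): 111101001010111
Gen 2 (rule 54): 000011111111000
Gen 3 (rule 45): 111010000000011
Gen 4 (rule 54): 000111000000100
Gen 5 (rule 45): 110100011110101
Gen 6 (rule 54): 001110100001111
Gen 7 (rule 45): 101001101101000
Gen 8 (rule 54): 111110010011100
Gen 9 (rule 45): 100000010010001
Gen 10 (rule 54): 110000111111011
Gen 11 (rule 45): 100110100000110

Answer: 10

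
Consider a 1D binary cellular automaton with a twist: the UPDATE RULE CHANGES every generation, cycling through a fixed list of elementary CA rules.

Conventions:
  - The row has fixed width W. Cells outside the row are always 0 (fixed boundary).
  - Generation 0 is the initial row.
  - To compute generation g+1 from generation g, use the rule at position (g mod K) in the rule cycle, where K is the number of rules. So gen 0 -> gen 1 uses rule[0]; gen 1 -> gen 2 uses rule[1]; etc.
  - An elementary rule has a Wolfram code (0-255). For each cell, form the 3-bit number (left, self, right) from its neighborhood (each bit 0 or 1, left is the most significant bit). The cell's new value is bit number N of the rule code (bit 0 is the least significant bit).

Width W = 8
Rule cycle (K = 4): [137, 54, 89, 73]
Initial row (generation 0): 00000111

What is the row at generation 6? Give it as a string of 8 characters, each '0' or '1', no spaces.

Gen 0: 00000111
Gen 1 (rule 137): 11110110
Gen 2 (rule 54): 00001001
Gen 3 (rule 89): 11100100
Gen 4 (rule 73): 10100001
Gen 5 (rule 137): 00001100
Gen 6 (rule 54): 00010010

Answer: 00010010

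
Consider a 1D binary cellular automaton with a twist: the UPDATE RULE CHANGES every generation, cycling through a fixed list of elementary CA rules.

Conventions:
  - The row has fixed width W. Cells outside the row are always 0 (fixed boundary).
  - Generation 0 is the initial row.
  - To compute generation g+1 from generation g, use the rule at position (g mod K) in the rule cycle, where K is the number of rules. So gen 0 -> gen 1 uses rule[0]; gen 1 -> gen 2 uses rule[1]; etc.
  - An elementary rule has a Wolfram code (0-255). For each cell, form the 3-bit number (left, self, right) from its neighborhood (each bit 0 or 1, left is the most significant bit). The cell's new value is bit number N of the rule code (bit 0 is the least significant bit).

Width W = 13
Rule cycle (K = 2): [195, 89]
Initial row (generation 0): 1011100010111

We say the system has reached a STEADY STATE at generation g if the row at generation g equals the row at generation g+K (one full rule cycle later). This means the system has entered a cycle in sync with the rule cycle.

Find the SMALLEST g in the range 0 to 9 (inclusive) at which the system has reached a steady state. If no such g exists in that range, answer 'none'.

Answer: none

Derivation:
Gen 0: 1011100010111
Gen 1 (rule 195): 0001101100011
Gen 2 (rule 89): 1101101111011
Gen 3 (rule 195): 0100100111001
Gen 4 (rule 89): 0010010101100
Gen 5 (rule 195): 1100100000101
Gen 6 (rule 89): 1110011110000
Gen 7 (rule 195): 0110101110111
Gen 8 (rule 89): 0110001010101
Gen 9 (rule 195): 1010110000000
Gen 10 (rule 89): 0000111111111
Gen 11 (rule 195): 1111011111111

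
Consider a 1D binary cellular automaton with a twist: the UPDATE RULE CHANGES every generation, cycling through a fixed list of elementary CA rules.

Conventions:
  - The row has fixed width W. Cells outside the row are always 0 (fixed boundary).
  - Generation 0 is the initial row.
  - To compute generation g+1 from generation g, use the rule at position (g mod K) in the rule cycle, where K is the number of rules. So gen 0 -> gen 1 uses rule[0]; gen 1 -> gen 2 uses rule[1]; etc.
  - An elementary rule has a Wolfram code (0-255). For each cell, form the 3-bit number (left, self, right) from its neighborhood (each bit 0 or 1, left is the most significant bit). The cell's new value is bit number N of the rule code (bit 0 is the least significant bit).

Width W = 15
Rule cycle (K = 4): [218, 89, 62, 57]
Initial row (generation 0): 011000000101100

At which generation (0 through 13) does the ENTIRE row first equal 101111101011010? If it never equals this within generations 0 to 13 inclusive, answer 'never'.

Answer: never

Derivation:
Gen 0: 011000000101100
Gen 1 (rule 218): 111100001001110
Gen 2 (rule 89): 100111100101011
Gen 3 (rule 62): 111100011111110
Gen 4 (rule 57): 100011010000001
Gen 5 (rule 218): 010111001000010
Gen 6 (rule 89): 000101100111001
Gen 7 (rule 62): 001111011100111
Gen 8 (rule 57): 101000110010100
Gen 9 (rule 218): 000101111100010
Gen 10 (rule 89): 110001000111001
Gen 11 (rule 62): 101011101100111
Gen 12 (rule 57): 010110011010100
Gen 13 (rule 218): 100111111000010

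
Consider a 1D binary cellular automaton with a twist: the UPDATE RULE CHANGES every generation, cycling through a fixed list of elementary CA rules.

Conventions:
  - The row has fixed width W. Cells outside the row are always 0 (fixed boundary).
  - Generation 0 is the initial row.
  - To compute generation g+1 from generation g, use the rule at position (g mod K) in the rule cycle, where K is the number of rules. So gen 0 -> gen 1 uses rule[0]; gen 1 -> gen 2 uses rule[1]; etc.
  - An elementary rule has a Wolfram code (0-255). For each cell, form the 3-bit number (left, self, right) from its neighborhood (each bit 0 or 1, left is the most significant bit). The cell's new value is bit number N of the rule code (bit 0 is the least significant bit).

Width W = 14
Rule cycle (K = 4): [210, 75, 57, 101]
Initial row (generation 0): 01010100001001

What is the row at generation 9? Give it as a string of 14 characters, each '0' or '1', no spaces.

Answer: 01010001001100

Derivation:
Gen 0: 01010100001001
Gen 1 (rule 210): 10000010010110
Gen 2 (rule 75): 00111100100110
Gen 3 (rule 57): 10100010010101
Gen 4 (rule 101): 11101010011111
Gen 5 (rule 210): 01100001101111
Gen 6 (rule 75): 11101111101001
Gen 7 (rule 57): 10011000010100
Gen 8 (rule 101): 10001011011101
Gen 9 (rule 210): 01010001001100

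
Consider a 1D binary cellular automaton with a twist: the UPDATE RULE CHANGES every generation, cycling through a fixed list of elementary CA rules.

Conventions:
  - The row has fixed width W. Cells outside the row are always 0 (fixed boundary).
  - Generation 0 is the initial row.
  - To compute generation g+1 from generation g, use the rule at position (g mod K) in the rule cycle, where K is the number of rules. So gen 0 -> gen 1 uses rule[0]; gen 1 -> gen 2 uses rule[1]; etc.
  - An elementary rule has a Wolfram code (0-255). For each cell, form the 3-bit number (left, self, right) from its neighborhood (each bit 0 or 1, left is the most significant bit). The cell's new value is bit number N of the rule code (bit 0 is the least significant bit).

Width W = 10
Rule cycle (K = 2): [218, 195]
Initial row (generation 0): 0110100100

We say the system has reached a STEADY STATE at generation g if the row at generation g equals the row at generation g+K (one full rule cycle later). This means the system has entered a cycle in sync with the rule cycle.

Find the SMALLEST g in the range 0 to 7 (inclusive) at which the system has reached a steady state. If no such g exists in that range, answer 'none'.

Gen 0: 0110100100
Gen 1 (rule 218): 1110011010
Gen 2 (rule 195): 0110101000
Gen 3 (rule 218): 1110000100
Gen 4 (rule 195): 0110111001
Gen 5 (rule 218): 1110111110
Gen 6 (rule 195): 0110011110
Gen 7 (rule 218): 1111111111
Gen 8 (rule 195): 0111111111
Gen 9 (rule 218): 1111111111

Answer: 7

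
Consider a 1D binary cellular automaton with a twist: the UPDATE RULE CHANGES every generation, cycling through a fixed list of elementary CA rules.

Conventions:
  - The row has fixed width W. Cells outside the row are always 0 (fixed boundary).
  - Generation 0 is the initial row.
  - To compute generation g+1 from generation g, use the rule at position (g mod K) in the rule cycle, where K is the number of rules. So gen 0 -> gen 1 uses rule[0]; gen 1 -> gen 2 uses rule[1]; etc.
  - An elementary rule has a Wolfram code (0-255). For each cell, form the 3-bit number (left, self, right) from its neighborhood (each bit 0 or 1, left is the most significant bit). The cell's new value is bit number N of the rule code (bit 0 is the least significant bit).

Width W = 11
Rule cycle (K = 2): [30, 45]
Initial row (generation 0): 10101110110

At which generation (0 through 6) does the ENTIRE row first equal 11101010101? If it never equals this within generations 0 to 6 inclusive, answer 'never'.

Answer: 6

Derivation:
Gen 0: 10101110110
Gen 1 (rule 30): 10101000101
Gen 2 (rule 45): 11111010111
Gen 3 (rule 30): 10000010100
Gen 4 (rule 45): 10111011101
Gen 5 (rule 30): 10100010001
Gen 6 (rule 45): 11101010101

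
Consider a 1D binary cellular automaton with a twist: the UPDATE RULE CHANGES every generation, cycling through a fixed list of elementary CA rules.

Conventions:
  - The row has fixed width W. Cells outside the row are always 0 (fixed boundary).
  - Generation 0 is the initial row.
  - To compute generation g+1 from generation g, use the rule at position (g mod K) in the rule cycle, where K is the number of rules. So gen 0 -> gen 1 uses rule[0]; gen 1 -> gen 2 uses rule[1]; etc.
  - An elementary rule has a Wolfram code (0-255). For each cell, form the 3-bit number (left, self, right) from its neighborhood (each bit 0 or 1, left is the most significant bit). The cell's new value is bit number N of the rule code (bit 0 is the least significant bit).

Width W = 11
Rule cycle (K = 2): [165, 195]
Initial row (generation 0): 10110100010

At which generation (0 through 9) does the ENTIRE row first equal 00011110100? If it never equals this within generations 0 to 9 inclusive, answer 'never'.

Answer: never

Derivation:
Gen 0: 10110100010
Gen 1 (rule 165): 11001101010
Gen 2 (rule 195): 01010100000
Gen 3 (rule 165): 01111101111
Gen 4 (rule 195): 10111100111
Gen 5 (rule 165): 11011000010
Gen 6 (rule 195): 01001011100
Gen 7 (rule 165): 01001101001
Gen 8 (rule 195): 10010100010
Gen 9 (rule 165): 10011101010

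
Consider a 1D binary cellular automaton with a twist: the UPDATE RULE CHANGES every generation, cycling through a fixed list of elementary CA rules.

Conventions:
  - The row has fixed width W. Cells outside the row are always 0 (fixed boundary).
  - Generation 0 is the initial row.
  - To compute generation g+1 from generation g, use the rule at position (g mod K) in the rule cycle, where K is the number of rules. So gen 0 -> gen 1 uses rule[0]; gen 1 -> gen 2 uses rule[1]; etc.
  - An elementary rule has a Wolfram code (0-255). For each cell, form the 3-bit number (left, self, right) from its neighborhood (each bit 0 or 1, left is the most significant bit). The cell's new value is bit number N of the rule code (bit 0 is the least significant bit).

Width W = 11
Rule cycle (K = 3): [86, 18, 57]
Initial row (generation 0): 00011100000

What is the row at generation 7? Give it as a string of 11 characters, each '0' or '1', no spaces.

Gen 0: 00011100000
Gen 1 (rule 86): 00100110000
Gen 2 (rule 18): 01011001000
Gen 3 (rule 57): 00110100111
Gen 4 (rule 86): 01010111001
Gen 5 (rule 18): 10000000110
Gen 6 (rule 57): 01111110101
Gen 7 (rule 86): 10000010101

Answer: 10000010101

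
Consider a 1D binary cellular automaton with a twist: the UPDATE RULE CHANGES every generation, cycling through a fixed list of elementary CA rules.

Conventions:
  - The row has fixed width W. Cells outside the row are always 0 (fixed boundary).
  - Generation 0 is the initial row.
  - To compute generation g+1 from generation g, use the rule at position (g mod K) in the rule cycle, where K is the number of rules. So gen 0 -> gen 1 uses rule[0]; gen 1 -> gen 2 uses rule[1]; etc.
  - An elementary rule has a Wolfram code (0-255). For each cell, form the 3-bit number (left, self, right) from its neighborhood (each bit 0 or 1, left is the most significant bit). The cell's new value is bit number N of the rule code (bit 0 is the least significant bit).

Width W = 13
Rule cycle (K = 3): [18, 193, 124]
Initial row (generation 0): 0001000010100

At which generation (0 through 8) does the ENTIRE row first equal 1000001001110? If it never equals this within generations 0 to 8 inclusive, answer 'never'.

Answer: never

Derivation:
Gen 0: 0001000010100
Gen 1 (rule 18): 0010100100010
Gen 2 (rule 193): 1000000001000
Gen 3 (rule 124): 1100000001100
Gen 4 (rule 18): 0010000010010
Gen 5 (rule 193): 1000111000000
Gen 6 (rule 124): 1100101100000
Gen 7 (rule 18): 0011000010000
Gen 8 (rule 193): 1001011000111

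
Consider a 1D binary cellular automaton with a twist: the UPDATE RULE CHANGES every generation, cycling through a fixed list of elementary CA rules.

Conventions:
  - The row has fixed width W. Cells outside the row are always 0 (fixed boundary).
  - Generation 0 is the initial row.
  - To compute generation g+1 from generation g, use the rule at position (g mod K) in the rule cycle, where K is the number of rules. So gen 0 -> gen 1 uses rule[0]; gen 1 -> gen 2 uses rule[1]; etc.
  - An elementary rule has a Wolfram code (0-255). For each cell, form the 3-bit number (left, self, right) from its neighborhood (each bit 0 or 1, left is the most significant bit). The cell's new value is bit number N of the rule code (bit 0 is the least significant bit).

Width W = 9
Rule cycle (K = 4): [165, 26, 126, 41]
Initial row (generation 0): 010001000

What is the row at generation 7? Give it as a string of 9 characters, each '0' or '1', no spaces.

Gen 0: 010001000
Gen 1 (rule 165): 010101011
Gen 2 (rule 26): 100000010
Gen 3 (rule 126): 110000111
Gen 4 (rule 41): 100110100
Gen 5 (rule 165): 100001101
Gen 6 (rule 26): 010011000
Gen 7 (rule 126): 111111100

Answer: 111111100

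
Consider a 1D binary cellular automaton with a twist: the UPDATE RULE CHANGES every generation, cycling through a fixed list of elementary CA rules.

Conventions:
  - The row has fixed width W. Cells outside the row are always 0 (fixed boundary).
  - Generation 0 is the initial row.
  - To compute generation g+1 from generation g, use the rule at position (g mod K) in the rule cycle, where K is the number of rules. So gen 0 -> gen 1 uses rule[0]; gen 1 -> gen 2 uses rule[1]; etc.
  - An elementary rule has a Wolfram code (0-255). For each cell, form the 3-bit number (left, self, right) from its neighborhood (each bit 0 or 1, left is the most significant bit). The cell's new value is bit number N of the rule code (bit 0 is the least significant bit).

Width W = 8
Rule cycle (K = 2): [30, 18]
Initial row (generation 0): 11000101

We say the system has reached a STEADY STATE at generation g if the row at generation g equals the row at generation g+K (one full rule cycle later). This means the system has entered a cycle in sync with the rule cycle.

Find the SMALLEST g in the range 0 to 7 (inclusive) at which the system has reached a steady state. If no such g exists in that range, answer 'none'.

Answer: 2

Derivation:
Gen 0: 11000101
Gen 1 (rule 30): 10101101
Gen 2 (rule 18): 00000000
Gen 3 (rule 30): 00000000
Gen 4 (rule 18): 00000000
Gen 5 (rule 30): 00000000
Gen 6 (rule 18): 00000000
Gen 7 (rule 30): 00000000
Gen 8 (rule 18): 00000000
Gen 9 (rule 30): 00000000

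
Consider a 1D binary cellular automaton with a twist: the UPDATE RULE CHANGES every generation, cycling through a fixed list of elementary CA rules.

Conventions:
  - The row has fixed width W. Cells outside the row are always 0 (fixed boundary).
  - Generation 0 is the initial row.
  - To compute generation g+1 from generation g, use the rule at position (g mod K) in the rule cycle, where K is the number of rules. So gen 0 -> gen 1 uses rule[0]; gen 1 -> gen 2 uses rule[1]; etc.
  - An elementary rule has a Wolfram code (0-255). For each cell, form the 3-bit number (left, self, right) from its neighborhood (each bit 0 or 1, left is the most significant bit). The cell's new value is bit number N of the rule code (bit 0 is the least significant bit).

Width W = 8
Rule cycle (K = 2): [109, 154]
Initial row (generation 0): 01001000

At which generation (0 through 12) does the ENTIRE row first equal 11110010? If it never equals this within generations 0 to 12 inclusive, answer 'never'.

Gen 0: 01001000
Gen 1 (rule 109): 01001011
Gen 2 (rule 154): 10110010
Gen 3 (rule 109): 11110010
Gen 4 (rule 154): 11101101
Gen 5 (rule 109): 10111111
Gen 6 (rule 154): 00111110
Gen 7 (rule 109): 10100010
Gen 8 (rule 154): 00010101
Gen 9 (rule 109): 11011111
Gen 10 (rule 154): 10011110
Gen 11 (rule 109): 10010010
Gen 12 (rule 154): 01101101

Answer: 3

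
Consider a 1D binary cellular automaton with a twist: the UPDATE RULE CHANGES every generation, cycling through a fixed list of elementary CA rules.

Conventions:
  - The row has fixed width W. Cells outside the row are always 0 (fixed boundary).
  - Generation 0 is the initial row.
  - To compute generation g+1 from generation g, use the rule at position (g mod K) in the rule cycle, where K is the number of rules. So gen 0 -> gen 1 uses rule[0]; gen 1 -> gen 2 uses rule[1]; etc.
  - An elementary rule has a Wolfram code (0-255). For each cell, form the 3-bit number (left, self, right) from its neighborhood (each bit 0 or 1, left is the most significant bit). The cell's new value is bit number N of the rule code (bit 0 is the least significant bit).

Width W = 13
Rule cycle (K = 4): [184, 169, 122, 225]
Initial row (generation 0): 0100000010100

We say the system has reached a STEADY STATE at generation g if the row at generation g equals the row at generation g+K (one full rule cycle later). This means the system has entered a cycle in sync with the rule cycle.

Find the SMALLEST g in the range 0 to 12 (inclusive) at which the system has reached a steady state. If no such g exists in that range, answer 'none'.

Answer: 7

Derivation:
Gen 0: 0100000010100
Gen 1 (rule 184): 0010000001010
Gen 2 (rule 169): 1000111100100
Gen 3 (rule 122): 0101100111010
Gen 4 (rule 225): 0010100011100
Gen 5 (rule 184): 0001010011010
Gen 6 (rule 169): 1100100010100
Gen 7 (rule 122): 1111010101010
Gen 8 (rule 225): 0111101010100
Gen 9 (rule 184): 0111010101010
Gen 10 (rule 169): 0110101010100
Gen 11 (rule 122): 1111010101010
Gen 12 (rule 225): 0111101010100
Gen 13 (rule 184): 0111010101010
Gen 14 (rule 169): 0110101010100
Gen 15 (rule 122): 1111010101010
Gen 16 (rule 225): 0111101010100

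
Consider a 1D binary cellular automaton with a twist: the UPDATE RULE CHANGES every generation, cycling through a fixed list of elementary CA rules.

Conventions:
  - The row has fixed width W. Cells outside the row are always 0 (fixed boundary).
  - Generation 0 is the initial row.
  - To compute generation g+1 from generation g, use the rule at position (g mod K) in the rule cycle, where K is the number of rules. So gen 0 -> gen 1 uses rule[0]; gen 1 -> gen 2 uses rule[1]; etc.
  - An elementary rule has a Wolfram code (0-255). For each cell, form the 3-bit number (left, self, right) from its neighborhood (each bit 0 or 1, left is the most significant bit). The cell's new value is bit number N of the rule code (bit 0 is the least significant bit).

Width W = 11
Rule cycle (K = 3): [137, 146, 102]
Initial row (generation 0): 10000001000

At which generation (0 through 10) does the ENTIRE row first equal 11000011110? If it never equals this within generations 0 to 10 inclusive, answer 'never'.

Answer: never

Derivation:
Gen 0: 10000001000
Gen 1 (rule 137): 00111100011
Gen 2 (rule 146): 01011010100
Gen 3 (rule 102): 11101111100
Gen 4 (rule 137): 11001111001
Gen 5 (rule 146): 00110110110
Gen 6 (rule 102): 01011011010
Gen 7 (rule 137): 00010010000
Gen 8 (rule 146): 00101101000
Gen 9 (rule 102): 01110111000
Gen 10 (rule 137): 01100110011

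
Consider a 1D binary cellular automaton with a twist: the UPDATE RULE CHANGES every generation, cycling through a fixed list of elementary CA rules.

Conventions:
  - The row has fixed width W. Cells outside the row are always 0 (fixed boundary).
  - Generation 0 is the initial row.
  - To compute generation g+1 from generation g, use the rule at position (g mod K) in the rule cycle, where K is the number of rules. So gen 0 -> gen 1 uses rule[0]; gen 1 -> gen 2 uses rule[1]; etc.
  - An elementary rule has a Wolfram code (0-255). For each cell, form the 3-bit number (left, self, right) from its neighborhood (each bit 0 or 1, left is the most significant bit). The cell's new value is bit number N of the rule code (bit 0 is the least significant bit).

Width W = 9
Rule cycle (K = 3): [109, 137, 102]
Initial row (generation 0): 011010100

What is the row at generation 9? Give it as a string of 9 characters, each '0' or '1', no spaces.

Answer: 110001100

Derivation:
Gen 0: 011010100
Gen 1 (rule 109): 011111101
Gen 2 (rule 137): 011111000
Gen 3 (rule 102): 100001000
Gen 4 (rule 109): 101101011
Gen 5 (rule 137): 001000010
Gen 6 (rule 102): 011000110
Gen 7 (rule 109): 011010110
Gen 8 (rule 137): 010000100
Gen 9 (rule 102): 110001100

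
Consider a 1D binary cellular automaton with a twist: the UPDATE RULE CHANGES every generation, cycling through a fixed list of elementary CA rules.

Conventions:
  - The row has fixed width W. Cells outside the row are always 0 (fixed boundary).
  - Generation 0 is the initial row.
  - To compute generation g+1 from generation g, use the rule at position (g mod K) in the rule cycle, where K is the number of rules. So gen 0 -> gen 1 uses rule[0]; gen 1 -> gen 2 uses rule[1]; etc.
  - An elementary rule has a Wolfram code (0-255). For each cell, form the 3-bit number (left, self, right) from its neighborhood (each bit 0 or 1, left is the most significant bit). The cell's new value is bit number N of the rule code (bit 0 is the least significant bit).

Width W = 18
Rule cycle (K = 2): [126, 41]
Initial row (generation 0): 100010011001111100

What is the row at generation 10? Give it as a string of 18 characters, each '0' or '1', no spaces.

Answer: 100111111111010000

Derivation:
Gen 0: 100010011001111100
Gen 1 (rule 126): 110111111111000110
Gen 2 (rule 41): 101100000000010100
Gen 3 (rule 126): 111110000000111110
Gen 4 (rule 41): 100000111110100000
Gen 5 (rule 126): 110001100011110000
Gen 6 (rule 41): 100101001010000111
Gen 7 (rule 126): 111111111111001101
Gen 8 (rule 41): 100000000000001010
Gen 9 (rule 126): 110000000000011111
Gen 10 (rule 41): 100111111111010000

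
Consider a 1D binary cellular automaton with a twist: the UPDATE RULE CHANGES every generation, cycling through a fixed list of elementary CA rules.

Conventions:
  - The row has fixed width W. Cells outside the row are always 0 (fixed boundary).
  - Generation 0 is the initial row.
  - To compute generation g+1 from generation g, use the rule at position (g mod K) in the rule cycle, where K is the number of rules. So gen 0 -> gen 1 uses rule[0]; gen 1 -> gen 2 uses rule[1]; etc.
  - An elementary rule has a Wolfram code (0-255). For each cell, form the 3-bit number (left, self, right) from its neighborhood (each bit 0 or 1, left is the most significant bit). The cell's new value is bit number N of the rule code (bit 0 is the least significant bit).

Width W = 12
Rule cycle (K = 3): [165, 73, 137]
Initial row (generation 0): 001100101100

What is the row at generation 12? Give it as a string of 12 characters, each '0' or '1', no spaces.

Answer: 000000000010

Derivation:
Gen 0: 001100101100
Gen 1 (rule 165): 100000110001
Gen 2 (rule 73): 001110110100
Gen 3 (rule 137): 101100100001
Gen 4 (rule 165): 110000101101
Gen 5 (rule 73): 110110001100
Gen 6 (rule 137): 100100101001
Gen 7 (rule 165): 100100111001
Gen 8 (rule 73): 000000101000
Gen 9 (rule 137): 111110000011
Gen 10 (rule 165): 011100111000
Gen 11 (rule 73): 010100101011
Gen 12 (rule 137): 000000000010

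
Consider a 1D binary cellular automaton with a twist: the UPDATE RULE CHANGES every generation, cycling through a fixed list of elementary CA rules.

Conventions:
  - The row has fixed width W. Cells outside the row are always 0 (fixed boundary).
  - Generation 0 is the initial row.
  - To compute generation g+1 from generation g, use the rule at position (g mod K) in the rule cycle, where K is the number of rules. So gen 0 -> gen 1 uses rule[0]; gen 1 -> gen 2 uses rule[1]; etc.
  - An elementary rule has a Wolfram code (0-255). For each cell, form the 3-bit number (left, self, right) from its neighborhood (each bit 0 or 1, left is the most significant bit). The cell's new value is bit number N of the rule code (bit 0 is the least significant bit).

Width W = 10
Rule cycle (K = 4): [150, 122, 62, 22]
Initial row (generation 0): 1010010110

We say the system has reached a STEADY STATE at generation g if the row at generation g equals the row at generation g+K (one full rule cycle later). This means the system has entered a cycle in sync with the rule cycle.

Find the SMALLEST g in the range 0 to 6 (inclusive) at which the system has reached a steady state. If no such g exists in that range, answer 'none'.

Gen 0: 1010010110
Gen 1 (rule 150): 1011110001
Gen 2 (rule 122): 0110011010
Gen 3 (rule 62): 1101110111
Gen 4 (rule 22): 0000000000
Gen 5 (rule 150): 0000000000
Gen 6 (rule 122): 0000000000
Gen 7 (rule 62): 0000000000
Gen 8 (rule 22): 0000000000
Gen 9 (rule 150): 0000000000
Gen 10 (rule 122): 0000000000

Answer: 4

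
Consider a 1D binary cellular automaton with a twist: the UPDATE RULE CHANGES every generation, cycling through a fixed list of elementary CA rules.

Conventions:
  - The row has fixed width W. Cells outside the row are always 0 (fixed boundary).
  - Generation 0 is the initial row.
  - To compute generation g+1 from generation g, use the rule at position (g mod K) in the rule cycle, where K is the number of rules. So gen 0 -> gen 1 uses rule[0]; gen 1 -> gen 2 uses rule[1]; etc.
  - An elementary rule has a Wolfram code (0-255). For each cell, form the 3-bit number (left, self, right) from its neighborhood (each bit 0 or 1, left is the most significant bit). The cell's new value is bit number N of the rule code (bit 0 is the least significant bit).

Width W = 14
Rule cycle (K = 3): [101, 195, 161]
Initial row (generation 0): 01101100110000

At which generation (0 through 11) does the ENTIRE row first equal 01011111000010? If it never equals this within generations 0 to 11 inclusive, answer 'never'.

Gen 0: 01101100110000
Gen 1 (rule 101): 00110100010111
Gen 2 (rule 195): 11010001100011
Gen 3 (rule 161): 00100100001000
Gen 4 (rule 101): 10100101101011
Gen 5 (rule 195): 00001000100001
Gen 6 (rule 161): 11100010001100
Gen 7 (rule 101): 00101010100101
Gen 8 (rule 195): 11000000001000
Gen 9 (rule 161): 00011111100011
Gen 10 (rule 101): 11000000101001
Gen 11 (rule 195): 01011111000010

Answer: 11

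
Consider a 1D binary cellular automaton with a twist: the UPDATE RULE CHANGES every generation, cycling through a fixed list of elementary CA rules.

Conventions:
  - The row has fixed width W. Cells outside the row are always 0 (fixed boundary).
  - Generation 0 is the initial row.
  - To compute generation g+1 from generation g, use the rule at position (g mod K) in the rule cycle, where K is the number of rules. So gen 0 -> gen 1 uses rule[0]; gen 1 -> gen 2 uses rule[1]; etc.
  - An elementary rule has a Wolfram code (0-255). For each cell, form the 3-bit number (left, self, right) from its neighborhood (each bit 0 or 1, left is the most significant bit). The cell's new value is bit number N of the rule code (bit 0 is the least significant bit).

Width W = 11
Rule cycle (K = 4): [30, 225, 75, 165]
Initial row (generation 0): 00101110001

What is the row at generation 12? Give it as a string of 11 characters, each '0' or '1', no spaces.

Gen 0: 00101110001
Gen 1 (rule 30): 01101001011
Gen 2 (rule 225): 00110000101
Gen 3 (rule 75): 11110111000
Gen 4 (rule 165): 01101010011
Gen 5 (rule 30): 11001011110
Gen 6 (rule 225): 01000101110
Gen 7 (rule 75): 10011001010
Gen 8 (rule 165): 10000001110
Gen 9 (rule 30): 11000011001
Gen 10 (rule 225): 01011001000
Gen 11 (rule 75): 10011010011
Gen 12 (rule 165): 10000110000

Answer: 10000110000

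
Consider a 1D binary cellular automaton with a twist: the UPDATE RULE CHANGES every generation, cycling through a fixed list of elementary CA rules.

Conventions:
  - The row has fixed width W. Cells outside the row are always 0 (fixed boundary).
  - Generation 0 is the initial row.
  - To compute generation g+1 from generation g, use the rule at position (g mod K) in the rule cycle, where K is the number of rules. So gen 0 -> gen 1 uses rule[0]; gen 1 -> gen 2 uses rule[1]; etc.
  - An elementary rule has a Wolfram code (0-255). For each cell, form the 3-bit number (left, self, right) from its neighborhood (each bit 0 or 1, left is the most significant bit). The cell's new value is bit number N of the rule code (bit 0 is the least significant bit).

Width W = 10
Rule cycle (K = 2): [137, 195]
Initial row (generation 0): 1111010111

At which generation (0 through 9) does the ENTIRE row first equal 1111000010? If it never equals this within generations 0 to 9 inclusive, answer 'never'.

Gen 0: 1111010111
Gen 1 (rule 137): 1110000110
Gen 2 (rule 195): 0110111010
Gen 3 (rule 137): 0100110000
Gen 4 (rule 195): 1001010111
Gen 5 (rule 137): 0000000110
Gen 6 (rule 195): 1111111010
Gen 7 (rule 137): 1111110000
Gen 8 (rule 195): 0111110111
Gen 9 (rule 137): 0111100110

Answer: never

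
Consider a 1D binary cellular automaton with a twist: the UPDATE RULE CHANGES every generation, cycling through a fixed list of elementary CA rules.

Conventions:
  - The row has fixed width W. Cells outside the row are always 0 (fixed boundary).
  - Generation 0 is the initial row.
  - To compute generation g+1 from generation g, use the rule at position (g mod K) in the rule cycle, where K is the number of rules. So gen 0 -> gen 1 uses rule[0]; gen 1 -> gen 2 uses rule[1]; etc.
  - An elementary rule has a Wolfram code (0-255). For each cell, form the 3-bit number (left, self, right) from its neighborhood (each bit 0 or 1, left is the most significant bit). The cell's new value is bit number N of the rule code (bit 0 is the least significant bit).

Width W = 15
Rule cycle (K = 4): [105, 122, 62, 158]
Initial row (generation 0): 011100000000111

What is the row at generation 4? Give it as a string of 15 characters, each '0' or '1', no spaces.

Gen 0: 011100000000111
Gen 1 (rule 105): 010101111110101
Gen 2 (rule 122): 101011000011010
Gen 3 (rule 62): 111110100110111
Gen 4 (rule 158): 111100111100110

Answer: 111100111100110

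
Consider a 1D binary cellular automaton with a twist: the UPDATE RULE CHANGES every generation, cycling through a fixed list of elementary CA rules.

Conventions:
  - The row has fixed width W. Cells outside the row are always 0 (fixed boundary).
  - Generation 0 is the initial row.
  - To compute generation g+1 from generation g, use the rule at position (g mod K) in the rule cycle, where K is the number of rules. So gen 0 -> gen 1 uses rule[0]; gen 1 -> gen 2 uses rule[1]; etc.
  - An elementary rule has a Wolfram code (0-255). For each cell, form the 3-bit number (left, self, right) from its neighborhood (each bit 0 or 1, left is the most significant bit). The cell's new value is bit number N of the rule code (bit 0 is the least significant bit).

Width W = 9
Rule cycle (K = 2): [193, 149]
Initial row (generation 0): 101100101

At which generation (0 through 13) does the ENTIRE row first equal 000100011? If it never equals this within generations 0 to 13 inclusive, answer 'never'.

Answer: 11

Derivation:
Gen 0: 101100101
Gen 1 (rule 193): 000100000
Gen 2 (rule 149): 110111111
Gen 3 (rule 193): 010011111
Gen 4 (rule 149): 011001110
Gen 5 (rule 193): 001000110
Gen 6 (rule 149): 101110001
Gen 7 (rule 193): 000110100
Gen 8 (rule 149): 110000111
Gen 9 (rule 193): 010110011
Gen 10 (rule 149): 010001000
Gen 11 (rule 193): 000100011
Gen 12 (rule 149): 110111000
Gen 13 (rule 193): 010011011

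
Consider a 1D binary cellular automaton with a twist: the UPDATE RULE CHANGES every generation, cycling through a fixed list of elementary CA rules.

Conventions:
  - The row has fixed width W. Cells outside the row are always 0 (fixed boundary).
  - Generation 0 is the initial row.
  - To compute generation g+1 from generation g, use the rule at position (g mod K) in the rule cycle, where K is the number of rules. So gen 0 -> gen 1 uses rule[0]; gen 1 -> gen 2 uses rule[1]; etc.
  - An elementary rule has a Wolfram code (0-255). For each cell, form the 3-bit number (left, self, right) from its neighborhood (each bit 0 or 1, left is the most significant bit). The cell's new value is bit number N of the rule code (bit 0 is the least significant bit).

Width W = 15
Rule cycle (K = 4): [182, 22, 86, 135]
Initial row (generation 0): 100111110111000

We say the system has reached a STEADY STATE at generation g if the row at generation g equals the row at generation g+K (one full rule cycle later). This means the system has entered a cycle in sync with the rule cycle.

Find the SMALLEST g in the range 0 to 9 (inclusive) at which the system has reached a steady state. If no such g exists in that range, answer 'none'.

Gen 0: 100111110111000
Gen 1 (rule 182): 111011101010100
Gen 2 (rule 22): 000000001010110
Gen 3 (rule 86): 000000011010011
Gen 4 (rule 135): 111111100010100
Gen 5 (rule 182): 011111010111110
Gen 6 (rule 22): 100000010000001
Gen 7 (rule 86): 110000111000011
Gen 8 (rule 135): 000111010011100
Gen 9 (rule 182): 001010111101010
Gen 10 (rule 22): 011010000001011
Gen 11 (rule 86): 101011000011001
Gen 12 (rule 135): 101000011100011
Gen 13 (rule 182): 111100101010100

Answer: none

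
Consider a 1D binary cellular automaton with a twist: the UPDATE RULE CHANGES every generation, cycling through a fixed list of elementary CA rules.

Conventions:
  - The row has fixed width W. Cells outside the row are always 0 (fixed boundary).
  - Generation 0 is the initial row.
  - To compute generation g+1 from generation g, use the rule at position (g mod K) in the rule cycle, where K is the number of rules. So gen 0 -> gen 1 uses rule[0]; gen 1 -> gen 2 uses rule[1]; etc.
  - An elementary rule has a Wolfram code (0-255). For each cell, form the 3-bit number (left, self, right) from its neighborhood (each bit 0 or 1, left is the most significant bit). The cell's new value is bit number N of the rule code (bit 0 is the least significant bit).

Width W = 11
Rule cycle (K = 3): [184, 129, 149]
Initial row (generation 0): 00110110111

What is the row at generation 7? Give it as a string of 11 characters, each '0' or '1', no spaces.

Answer: 00101101110

Derivation:
Gen 0: 00110110111
Gen 1 (rule 184): 00101101110
Gen 2 (rule 129): 10000000100
Gen 3 (rule 149): 11111110111
Gen 4 (rule 184): 11111101110
Gen 5 (rule 129): 01111000100
Gen 6 (rule 149): 00110110111
Gen 7 (rule 184): 00101101110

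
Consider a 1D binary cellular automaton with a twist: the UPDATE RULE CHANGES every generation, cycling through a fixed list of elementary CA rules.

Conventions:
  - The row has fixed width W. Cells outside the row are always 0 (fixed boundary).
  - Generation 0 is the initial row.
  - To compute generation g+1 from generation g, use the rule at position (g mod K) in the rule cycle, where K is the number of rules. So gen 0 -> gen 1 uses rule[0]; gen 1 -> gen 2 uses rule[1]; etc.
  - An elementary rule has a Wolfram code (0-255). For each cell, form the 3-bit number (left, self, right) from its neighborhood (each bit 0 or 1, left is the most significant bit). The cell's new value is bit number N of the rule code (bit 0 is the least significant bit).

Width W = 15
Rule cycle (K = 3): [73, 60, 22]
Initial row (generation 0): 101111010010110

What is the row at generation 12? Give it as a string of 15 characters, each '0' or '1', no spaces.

Answer: 111110001110111

Derivation:
Gen 0: 101111010010110
Gen 1 (rule 73): 001001000000110
Gen 2 (rule 60): 001101100000101
Gen 3 (rule 22): 010000010001101
Gen 4 (rule 73): 000111000101100
Gen 5 (rule 60): 000100100111010
Gen 6 (rule 22): 001111111000011
Gen 7 (rule 73): 101000001011011
Gen 8 (rule 60): 111100001110110
Gen 9 (rule 22): 000010010000001
Gen 10 (rule 73): 111000000111100
Gen 11 (rule 60): 100100000100010
Gen 12 (rule 22): 111110001110111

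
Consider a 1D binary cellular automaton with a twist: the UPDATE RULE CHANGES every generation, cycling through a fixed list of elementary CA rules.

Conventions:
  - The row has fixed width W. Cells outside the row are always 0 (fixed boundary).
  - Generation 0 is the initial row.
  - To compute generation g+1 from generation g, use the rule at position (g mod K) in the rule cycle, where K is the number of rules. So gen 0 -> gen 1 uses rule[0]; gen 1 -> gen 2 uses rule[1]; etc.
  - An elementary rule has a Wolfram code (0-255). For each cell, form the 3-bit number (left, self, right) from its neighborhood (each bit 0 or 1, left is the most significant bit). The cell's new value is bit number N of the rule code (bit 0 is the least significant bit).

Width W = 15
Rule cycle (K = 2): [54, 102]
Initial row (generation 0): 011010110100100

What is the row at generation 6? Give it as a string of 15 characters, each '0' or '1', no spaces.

Answer: 000000100000001

Derivation:
Gen 0: 011010110100100
Gen 1 (rule 54): 100111001111110
Gen 2 (rule 102): 101001010000010
Gen 3 (rule 54): 111111111000111
Gen 4 (rule 102): 000000001001001
Gen 5 (rule 54): 000000011111111
Gen 6 (rule 102): 000000100000001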